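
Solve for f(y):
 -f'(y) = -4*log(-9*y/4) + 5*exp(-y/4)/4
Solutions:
 f(y) = C1 + 4*y*log(-y) + 4*y*(-2*log(2) - 1 + 2*log(3)) + 5*exp(-y/4)


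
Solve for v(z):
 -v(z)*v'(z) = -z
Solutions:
 v(z) = -sqrt(C1 + z^2)
 v(z) = sqrt(C1 + z^2)


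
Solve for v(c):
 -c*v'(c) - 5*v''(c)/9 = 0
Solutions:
 v(c) = C1 + C2*erf(3*sqrt(10)*c/10)


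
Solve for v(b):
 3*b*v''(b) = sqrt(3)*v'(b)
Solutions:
 v(b) = C1 + C2*b^(sqrt(3)/3 + 1)


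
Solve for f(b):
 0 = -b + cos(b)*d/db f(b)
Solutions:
 f(b) = C1 + Integral(b/cos(b), b)


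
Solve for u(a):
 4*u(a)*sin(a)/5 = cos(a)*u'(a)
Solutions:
 u(a) = C1/cos(a)^(4/5)


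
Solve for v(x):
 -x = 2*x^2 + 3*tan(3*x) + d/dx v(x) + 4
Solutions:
 v(x) = C1 - 2*x^3/3 - x^2/2 - 4*x + log(cos(3*x))


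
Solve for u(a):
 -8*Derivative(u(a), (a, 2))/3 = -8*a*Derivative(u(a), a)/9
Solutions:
 u(a) = C1 + C2*erfi(sqrt(6)*a/6)


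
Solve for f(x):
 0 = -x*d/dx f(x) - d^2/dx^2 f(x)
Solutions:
 f(x) = C1 + C2*erf(sqrt(2)*x/2)


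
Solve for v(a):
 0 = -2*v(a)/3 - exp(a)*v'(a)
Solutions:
 v(a) = C1*exp(2*exp(-a)/3)


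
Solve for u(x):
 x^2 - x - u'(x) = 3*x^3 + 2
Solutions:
 u(x) = C1 - 3*x^4/4 + x^3/3 - x^2/2 - 2*x


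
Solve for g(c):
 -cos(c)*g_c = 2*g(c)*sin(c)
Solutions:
 g(c) = C1*cos(c)^2


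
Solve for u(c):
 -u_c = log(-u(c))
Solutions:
 -li(-u(c)) = C1 - c


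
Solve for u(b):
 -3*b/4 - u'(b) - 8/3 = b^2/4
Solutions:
 u(b) = C1 - b^3/12 - 3*b^2/8 - 8*b/3


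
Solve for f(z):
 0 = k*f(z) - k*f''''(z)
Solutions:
 f(z) = C1*exp(-z) + C2*exp(z) + C3*sin(z) + C4*cos(z)


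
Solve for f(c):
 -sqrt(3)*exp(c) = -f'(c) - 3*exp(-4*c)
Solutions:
 f(c) = C1 + sqrt(3)*exp(c) + 3*exp(-4*c)/4


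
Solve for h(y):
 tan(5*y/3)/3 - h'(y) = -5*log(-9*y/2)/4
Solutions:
 h(y) = C1 + 5*y*log(-y)/4 - 5*y/4 - 5*y*log(2)/4 + 5*y*log(3)/2 - log(cos(5*y/3))/5


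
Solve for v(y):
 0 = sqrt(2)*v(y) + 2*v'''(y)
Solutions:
 v(y) = C3*exp(-2^(5/6)*y/2) + (C1*sin(2^(5/6)*sqrt(3)*y/4) + C2*cos(2^(5/6)*sqrt(3)*y/4))*exp(2^(5/6)*y/4)


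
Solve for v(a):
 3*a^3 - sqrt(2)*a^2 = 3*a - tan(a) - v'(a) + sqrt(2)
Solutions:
 v(a) = C1 - 3*a^4/4 + sqrt(2)*a^3/3 + 3*a^2/2 + sqrt(2)*a + log(cos(a))


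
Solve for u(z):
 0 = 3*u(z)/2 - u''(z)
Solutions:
 u(z) = C1*exp(-sqrt(6)*z/2) + C2*exp(sqrt(6)*z/2)


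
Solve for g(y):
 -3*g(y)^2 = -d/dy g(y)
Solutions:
 g(y) = -1/(C1 + 3*y)


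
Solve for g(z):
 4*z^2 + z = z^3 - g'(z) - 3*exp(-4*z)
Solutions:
 g(z) = C1 + z^4/4 - 4*z^3/3 - z^2/2 + 3*exp(-4*z)/4


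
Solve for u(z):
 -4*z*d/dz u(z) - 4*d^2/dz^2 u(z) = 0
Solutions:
 u(z) = C1 + C2*erf(sqrt(2)*z/2)


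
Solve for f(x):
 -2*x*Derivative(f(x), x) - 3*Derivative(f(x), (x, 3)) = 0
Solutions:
 f(x) = C1 + Integral(C2*airyai(-2^(1/3)*3^(2/3)*x/3) + C3*airybi(-2^(1/3)*3^(2/3)*x/3), x)


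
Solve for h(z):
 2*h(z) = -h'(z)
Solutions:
 h(z) = C1*exp(-2*z)


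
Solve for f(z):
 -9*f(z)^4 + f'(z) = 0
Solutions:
 f(z) = (-1/(C1 + 27*z))^(1/3)
 f(z) = (-1/(C1 + 9*z))^(1/3)*(-3^(2/3) - 3*3^(1/6)*I)/6
 f(z) = (-1/(C1 + 9*z))^(1/3)*(-3^(2/3) + 3*3^(1/6)*I)/6


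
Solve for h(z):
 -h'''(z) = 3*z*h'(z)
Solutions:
 h(z) = C1 + Integral(C2*airyai(-3^(1/3)*z) + C3*airybi(-3^(1/3)*z), z)


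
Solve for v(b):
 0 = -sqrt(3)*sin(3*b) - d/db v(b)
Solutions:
 v(b) = C1 + sqrt(3)*cos(3*b)/3


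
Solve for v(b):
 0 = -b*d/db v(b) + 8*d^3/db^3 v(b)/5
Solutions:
 v(b) = C1 + Integral(C2*airyai(5^(1/3)*b/2) + C3*airybi(5^(1/3)*b/2), b)


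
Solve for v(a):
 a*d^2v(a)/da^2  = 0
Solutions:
 v(a) = C1 + C2*a


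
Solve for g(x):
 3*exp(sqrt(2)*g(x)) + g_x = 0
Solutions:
 g(x) = sqrt(2)*(2*log(1/(C1 + 3*x)) - log(2))/4


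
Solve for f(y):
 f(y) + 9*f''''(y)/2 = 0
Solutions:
 f(y) = (C1*sin(2^(3/4)*sqrt(3)*y/6) + C2*cos(2^(3/4)*sqrt(3)*y/6))*exp(-2^(3/4)*sqrt(3)*y/6) + (C3*sin(2^(3/4)*sqrt(3)*y/6) + C4*cos(2^(3/4)*sqrt(3)*y/6))*exp(2^(3/4)*sqrt(3)*y/6)


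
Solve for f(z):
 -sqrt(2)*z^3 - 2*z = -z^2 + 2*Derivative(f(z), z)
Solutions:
 f(z) = C1 - sqrt(2)*z^4/8 + z^3/6 - z^2/2


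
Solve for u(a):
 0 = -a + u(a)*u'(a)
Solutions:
 u(a) = -sqrt(C1 + a^2)
 u(a) = sqrt(C1 + a^2)


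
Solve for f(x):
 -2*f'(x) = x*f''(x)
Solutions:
 f(x) = C1 + C2/x


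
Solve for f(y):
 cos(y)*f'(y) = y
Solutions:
 f(y) = C1 + Integral(y/cos(y), y)


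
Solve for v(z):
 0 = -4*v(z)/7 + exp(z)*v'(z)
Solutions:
 v(z) = C1*exp(-4*exp(-z)/7)


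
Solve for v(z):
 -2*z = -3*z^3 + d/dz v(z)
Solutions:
 v(z) = C1 + 3*z^4/4 - z^2


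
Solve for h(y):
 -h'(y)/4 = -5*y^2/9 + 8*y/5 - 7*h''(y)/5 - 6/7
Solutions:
 h(y) = C1 + C2*exp(5*y/28) + 20*y^3/27 + 416*y^2/45 + 168472*y/1575


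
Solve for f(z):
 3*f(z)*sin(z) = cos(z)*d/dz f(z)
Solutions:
 f(z) = C1/cos(z)^3


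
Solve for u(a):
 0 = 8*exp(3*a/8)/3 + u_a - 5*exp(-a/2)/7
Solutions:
 u(a) = C1 - 64*exp(3*a/8)/9 - 10*exp(-a/2)/7


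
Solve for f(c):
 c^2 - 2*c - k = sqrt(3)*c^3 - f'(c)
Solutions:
 f(c) = C1 + sqrt(3)*c^4/4 - c^3/3 + c^2 + c*k


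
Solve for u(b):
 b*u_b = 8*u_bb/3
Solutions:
 u(b) = C1 + C2*erfi(sqrt(3)*b/4)


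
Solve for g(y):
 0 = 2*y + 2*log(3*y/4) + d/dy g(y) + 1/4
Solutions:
 g(y) = C1 - y^2 - 2*y*log(y) + y*log(16/9) + 7*y/4


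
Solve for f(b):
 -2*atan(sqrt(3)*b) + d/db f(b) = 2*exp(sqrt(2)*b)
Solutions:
 f(b) = C1 + 2*b*atan(sqrt(3)*b) + sqrt(2)*exp(sqrt(2)*b) - sqrt(3)*log(3*b^2 + 1)/3


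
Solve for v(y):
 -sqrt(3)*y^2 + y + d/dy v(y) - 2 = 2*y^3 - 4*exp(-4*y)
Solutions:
 v(y) = C1 + y^4/2 + sqrt(3)*y^3/3 - y^2/2 + 2*y + exp(-4*y)


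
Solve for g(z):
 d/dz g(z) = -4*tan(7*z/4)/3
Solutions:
 g(z) = C1 + 16*log(cos(7*z/4))/21


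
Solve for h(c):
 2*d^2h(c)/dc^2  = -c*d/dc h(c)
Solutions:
 h(c) = C1 + C2*erf(c/2)


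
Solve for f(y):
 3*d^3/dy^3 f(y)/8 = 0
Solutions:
 f(y) = C1 + C2*y + C3*y^2


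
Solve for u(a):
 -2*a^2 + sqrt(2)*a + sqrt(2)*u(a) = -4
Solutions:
 u(a) = sqrt(2)*a^2 - a - 2*sqrt(2)


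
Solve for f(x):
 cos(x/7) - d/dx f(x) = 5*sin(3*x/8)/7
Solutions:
 f(x) = C1 + 7*sin(x/7) + 40*cos(3*x/8)/21


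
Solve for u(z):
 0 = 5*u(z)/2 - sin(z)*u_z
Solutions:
 u(z) = C1*(cos(z) - 1)^(5/4)/(cos(z) + 1)^(5/4)


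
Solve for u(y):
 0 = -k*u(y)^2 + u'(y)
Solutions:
 u(y) = -1/(C1 + k*y)


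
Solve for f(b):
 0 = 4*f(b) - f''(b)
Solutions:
 f(b) = C1*exp(-2*b) + C2*exp(2*b)


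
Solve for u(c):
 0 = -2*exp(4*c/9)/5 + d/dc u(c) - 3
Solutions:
 u(c) = C1 + 3*c + 9*exp(4*c/9)/10


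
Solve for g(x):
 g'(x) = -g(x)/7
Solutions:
 g(x) = C1*exp(-x/7)


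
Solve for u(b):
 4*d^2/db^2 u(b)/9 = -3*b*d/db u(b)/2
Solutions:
 u(b) = C1 + C2*erf(3*sqrt(3)*b/4)


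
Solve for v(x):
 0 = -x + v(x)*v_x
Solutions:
 v(x) = -sqrt(C1 + x^2)
 v(x) = sqrt(C1 + x^2)


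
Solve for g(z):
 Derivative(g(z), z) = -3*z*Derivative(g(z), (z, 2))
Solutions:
 g(z) = C1 + C2*z^(2/3)


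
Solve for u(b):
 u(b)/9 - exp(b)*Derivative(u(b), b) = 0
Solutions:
 u(b) = C1*exp(-exp(-b)/9)


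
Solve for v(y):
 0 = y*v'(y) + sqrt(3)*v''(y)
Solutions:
 v(y) = C1 + C2*erf(sqrt(2)*3^(3/4)*y/6)


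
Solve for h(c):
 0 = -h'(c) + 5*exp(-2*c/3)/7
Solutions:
 h(c) = C1 - 15*exp(-2*c/3)/14


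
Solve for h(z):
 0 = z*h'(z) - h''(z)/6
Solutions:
 h(z) = C1 + C2*erfi(sqrt(3)*z)


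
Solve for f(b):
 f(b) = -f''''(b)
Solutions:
 f(b) = (C1*sin(sqrt(2)*b/2) + C2*cos(sqrt(2)*b/2))*exp(-sqrt(2)*b/2) + (C3*sin(sqrt(2)*b/2) + C4*cos(sqrt(2)*b/2))*exp(sqrt(2)*b/2)


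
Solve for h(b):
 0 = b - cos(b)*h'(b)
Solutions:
 h(b) = C1 + Integral(b/cos(b), b)


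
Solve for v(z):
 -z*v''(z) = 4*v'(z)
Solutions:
 v(z) = C1 + C2/z^3


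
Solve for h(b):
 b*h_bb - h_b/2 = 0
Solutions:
 h(b) = C1 + C2*b^(3/2)


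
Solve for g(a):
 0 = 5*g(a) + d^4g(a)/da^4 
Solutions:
 g(a) = (C1*sin(sqrt(2)*5^(1/4)*a/2) + C2*cos(sqrt(2)*5^(1/4)*a/2))*exp(-sqrt(2)*5^(1/4)*a/2) + (C3*sin(sqrt(2)*5^(1/4)*a/2) + C4*cos(sqrt(2)*5^(1/4)*a/2))*exp(sqrt(2)*5^(1/4)*a/2)


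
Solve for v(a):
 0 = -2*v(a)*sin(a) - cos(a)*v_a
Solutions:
 v(a) = C1*cos(a)^2


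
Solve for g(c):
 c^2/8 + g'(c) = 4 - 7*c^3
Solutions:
 g(c) = C1 - 7*c^4/4 - c^3/24 + 4*c


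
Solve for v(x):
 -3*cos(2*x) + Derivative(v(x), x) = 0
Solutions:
 v(x) = C1 + 3*sin(2*x)/2


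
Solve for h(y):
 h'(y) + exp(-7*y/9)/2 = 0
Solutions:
 h(y) = C1 + 9*exp(-7*y/9)/14


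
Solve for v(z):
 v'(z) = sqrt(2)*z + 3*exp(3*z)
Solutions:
 v(z) = C1 + sqrt(2)*z^2/2 + exp(3*z)


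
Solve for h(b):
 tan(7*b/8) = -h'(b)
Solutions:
 h(b) = C1 + 8*log(cos(7*b/8))/7


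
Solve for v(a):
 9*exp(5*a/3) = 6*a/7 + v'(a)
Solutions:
 v(a) = C1 - 3*a^2/7 + 27*exp(5*a/3)/5


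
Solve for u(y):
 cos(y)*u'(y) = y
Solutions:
 u(y) = C1 + Integral(y/cos(y), y)


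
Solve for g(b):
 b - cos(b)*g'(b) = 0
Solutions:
 g(b) = C1 + Integral(b/cos(b), b)


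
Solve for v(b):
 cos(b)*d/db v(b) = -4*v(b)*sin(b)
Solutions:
 v(b) = C1*cos(b)^4


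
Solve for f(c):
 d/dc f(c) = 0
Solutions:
 f(c) = C1


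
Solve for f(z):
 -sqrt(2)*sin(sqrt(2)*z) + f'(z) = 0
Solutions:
 f(z) = C1 - cos(sqrt(2)*z)


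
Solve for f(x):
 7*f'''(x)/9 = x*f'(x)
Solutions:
 f(x) = C1 + Integral(C2*airyai(21^(2/3)*x/7) + C3*airybi(21^(2/3)*x/7), x)


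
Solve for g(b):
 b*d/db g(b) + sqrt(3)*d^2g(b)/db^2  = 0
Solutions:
 g(b) = C1 + C2*erf(sqrt(2)*3^(3/4)*b/6)


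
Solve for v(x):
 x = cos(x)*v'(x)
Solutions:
 v(x) = C1 + Integral(x/cos(x), x)


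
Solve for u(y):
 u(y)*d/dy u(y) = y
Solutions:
 u(y) = -sqrt(C1 + y^2)
 u(y) = sqrt(C1 + y^2)


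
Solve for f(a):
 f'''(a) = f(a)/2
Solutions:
 f(a) = C3*exp(2^(2/3)*a/2) + (C1*sin(2^(2/3)*sqrt(3)*a/4) + C2*cos(2^(2/3)*sqrt(3)*a/4))*exp(-2^(2/3)*a/4)


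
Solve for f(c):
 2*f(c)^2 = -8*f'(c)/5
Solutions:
 f(c) = 4/(C1 + 5*c)


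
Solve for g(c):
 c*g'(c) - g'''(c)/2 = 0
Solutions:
 g(c) = C1 + Integral(C2*airyai(2^(1/3)*c) + C3*airybi(2^(1/3)*c), c)


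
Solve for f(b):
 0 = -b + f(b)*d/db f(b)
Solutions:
 f(b) = -sqrt(C1 + b^2)
 f(b) = sqrt(C1 + b^2)


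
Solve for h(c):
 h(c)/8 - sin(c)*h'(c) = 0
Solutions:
 h(c) = C1*(cos(c) - 1)^(1/16)/(cos(c) + 1)^(1/16)


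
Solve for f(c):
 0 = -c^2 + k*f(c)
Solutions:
 f(c) = c^2/k


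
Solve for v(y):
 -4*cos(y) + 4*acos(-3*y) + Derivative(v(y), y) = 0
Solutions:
 v(y) = C1 - 4*y*acos(-3*y) - 4*sqrt(1 - 9*y^2)/3 + 4*sin(y)


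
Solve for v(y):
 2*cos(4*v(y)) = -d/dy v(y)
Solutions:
 v(y) = -asin((C1 + exp(16*y))/(C1 - exp(16*y)))/4 + pi/4
 v(y) = asin((C1 + exp(16*y))/(C1 - exp(16*y)))/4


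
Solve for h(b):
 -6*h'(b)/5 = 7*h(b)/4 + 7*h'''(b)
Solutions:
 h(b) = C1*exp(-35^(1/3)*b*(-(1225 + sqrt(1518545))^(1/3) + 8*35^(1/3)/(1225 + sqrt(1518545))^(1/3))/140)*sin(sqrt(3)*35^(1/3)*b*(8*35^(1/3)/(1225 + sqrt(1518545))^(1/3) + (1225 + sqrt(1518545))^(1/3))/140) + C2*exp(-35^(1/3)*b*(-(1225 + sqrt(1518545))^(1/3) + 8*35^(1/3)/(1225 + sqrt(1518545))^(1/3))/140)*cos(sqrt(3)*35^(1/3)*b*(8*35^(1/3)/(1225 + sqrt(1518545))^(1/3) + (1225 + sqrt(1518545))^(1/3))/140) + C3*exp(35^(1/3)*b*(-(1225 + sqrt(1518545))^(1/3) + 8*35^(1/3)/(1225 + sqrt(1518545))^(1/3))/70)


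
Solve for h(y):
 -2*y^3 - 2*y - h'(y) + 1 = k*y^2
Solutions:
 h(y) = C1 - k*y^3/3 - y^4/2 - y^2 + y


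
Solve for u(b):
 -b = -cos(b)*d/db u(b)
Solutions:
 u(b) = C1 + Integral(b/cos(b), b)


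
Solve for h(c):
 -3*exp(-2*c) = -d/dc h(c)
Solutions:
 h(c) = C1 - 3*exp(-2*c)/2


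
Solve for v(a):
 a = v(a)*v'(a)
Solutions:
 v(a) = -sqrt(C1 + a^2)
 v(a) = sqrt(C1 + a^2)


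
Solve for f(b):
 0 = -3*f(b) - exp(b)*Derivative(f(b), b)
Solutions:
 f(b) = C1*exp(3*exp(-b))


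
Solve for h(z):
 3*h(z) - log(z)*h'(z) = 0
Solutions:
 h(z) = C1*exp(3*li(z))


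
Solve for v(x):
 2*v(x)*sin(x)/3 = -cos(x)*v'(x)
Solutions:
 v(x) = C1*cos(x)^(2/3)


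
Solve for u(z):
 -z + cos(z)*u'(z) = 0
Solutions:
 u(z) = C1 + Integral(z/cos(z), z)


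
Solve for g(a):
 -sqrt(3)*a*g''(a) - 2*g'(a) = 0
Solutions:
 g(a) = C1 + C2*a^(1 - 2*sqrt(3)/3)


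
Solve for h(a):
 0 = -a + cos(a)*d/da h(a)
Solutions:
 h(a) = C1 + Integral(a/cos(a), a)


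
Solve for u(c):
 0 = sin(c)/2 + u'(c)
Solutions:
 u(c) = C1 + cos(c)/2


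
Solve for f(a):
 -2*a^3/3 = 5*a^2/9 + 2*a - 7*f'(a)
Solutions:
 f(a) = C1 + a^4/42 + 5*a^3/189 + a^2/7


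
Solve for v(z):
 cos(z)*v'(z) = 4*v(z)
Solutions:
 v(z) = C1*(sin(z)^2 + 2*sin(z) + 1)/(sin(z)^2 - 2*sin(z) + 1)


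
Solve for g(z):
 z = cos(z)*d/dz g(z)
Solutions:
 g(z) = C1 + Integral(z/cos(z), z)


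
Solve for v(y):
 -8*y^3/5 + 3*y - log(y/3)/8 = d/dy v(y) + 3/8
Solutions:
 v(y) = C1 - 2*y^4/5 + 3*y^2/2 - y*log(y)/8 - y/4 + y*log(3)/8


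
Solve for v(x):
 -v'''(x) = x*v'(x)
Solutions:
 v(x) = C1 + Integral(C2*airyai(-x) + C3*airybi(-x), x)


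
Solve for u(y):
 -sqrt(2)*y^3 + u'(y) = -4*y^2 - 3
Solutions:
 u(y) = C1 + sqrt(2)*y^4/4 - 4*y^3/3 - 3*y


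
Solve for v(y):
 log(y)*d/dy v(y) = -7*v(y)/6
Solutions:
 v(y) = C1*exp(-7*li(y)/6)


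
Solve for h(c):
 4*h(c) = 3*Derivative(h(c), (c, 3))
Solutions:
 h(c) = C3*exp(6^(2/3)*c/3) + (C1*sin(2^(2/3)*3^(1/6)*c/2) + C2*cos(2^(2/3)*3^(1/6)*c/2))*exp(-6^(2/3)*c/6)


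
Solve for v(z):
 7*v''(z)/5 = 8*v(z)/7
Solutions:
 v(z) = C1*exp(-2*sqrt(10)*z/7) + C2*exp(2*sqrt(10)*z/7)


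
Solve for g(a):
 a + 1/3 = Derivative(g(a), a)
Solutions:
 g(a) = C1 + a^2/2 + a/3


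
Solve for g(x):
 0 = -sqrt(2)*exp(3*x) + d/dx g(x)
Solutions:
 g(x) = C1 + sqrt(2)*exp(3*x)/3


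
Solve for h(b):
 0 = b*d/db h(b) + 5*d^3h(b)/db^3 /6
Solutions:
 h(b) = C1 + Integral(C2*airyai(-5^(2/3)*6^(1/3)*b/5) + C3*airybi(-5^(2/3)*6^(1/3)*b/5), b)


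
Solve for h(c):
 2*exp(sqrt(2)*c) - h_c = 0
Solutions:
 h(c) = C1 + sqrt(2)*exp(sqrt(2)*c)


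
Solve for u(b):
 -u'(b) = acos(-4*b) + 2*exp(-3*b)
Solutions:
 u(b) = C1 - b*acos(-4*b) - sqrt(1 - 16*b^2)/4 + 2*exp(-3*b)/3


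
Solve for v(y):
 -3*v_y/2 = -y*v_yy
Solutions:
 v(y) = C1 + C2*y^(5/2)


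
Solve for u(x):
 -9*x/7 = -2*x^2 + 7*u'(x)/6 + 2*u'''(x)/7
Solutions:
 u(x) = C1 + C2*sin(7*sqrt(3)*x/6) + C3*cos(7*sqrt(3)*x/6) + 4*x^3/7 - 27*x^2/49 - 288*x/343


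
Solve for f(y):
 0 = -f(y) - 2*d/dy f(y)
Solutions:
 f(y) = C1*exp(-y/2)


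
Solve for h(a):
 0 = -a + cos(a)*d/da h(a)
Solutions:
 h(a) = C1 + Integral(a/cos(a), a)


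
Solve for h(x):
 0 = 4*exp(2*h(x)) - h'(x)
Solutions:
 h(x) = log(-sqrt(-1/(C1 + 4*x))) - log(2)/2
 h(x) = log(-1/(C1 + 4*x))/2 - log(2)/2


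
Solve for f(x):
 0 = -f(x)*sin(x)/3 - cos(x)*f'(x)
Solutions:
 f(x) = C1*cos(x)^(1/3)


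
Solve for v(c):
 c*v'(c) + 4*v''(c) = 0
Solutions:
 v(c) = C1 + C2*erf(sqrt(2)*c/4)


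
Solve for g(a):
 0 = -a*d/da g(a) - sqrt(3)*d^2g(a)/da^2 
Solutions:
 g(a) = C1 + C2*erf(sqrt(2)*3^(3/4)*a/6)


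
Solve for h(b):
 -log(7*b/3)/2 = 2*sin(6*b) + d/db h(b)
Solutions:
 h(b) = C1 - b*log(b)/2 - b*log(7) + b/2 + b*log(21)/2 + cos(6*b)/3


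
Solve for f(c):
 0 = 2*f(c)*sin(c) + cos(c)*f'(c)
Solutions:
 f(c) = C1*cos(c)^2


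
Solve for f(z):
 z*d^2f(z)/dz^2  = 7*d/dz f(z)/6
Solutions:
 f(z) = C1 + C2*z^(13/6)


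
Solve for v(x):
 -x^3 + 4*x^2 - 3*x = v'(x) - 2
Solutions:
 v(x) = C1 - x^4/4 + 4*x^3/3 - 3*x^2/2 + 2*x


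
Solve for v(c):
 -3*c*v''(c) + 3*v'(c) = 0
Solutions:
 v(c) = C1 + C2*c^2


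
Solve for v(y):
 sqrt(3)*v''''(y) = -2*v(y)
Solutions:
 v(y) = (C1*sin(2^(3/4)*3^(7/8)*y/6) + C2*cos(2^(3/4)*3^(7/8)*y/6))*exp(-2^(3/4)*3^(7/8)*y/6) + (C3*sin(2^(3/4)*3^(7/8)*y/6) + C4*cos(2^(3/4)*3^(7/8)*y/6))*exp(2^(3/4)*3^(7/8)*y/6)


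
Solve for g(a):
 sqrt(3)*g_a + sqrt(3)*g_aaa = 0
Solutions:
 g(a) = C1 + C2*sin(a) + C3*cos(a)


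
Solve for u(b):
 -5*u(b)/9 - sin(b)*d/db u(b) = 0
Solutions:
 u(b) = C1*(cos(b) + 1)^(5/18)/(cos(b) - 1)^(5/18)


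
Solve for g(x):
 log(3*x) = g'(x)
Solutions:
 g(x) = C1 + x*log(x) - x + x*log(3)


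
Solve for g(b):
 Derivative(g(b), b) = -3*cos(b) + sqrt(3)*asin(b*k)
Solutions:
 g(b) = C1 + sqrt(3)*Piecewise((b*asin(b*k) + sqrt(-b^2*k^2 + 1)/k, Ne(k, 0)), (0, True)) - 3*sin(b)


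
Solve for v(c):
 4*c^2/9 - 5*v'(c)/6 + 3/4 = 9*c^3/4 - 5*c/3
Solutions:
 v(c) = C1 - 27*c^4/40 + 8*c^3/45 + c^2 + 9*c/10


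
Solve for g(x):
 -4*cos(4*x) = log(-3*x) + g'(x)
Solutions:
 g(x) = C1 - x*log(-x) - x*log(3) + x - sin(4*x)


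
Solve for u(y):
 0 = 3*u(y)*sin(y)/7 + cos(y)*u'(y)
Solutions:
 u(y) = C1*cos(y)^(3/7)


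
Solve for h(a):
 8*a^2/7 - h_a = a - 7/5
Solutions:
 h(a) = C1 + 8*a^3/21 - a^2/2 + 7*a/5


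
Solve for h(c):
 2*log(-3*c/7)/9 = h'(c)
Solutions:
 h(c) = C1 + 2*c*log(-c)/9 + 2*c*(-log(7) - 1 + log(3))/9


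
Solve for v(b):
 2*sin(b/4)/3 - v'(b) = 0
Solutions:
 v(b) = C1 - 8*cos(b/4)/3


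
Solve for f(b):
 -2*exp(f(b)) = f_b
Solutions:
 f(b) = log(1/(C1 + 2*b))


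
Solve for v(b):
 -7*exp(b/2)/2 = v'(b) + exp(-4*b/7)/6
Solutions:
 v(b) = C1 - 7*exp(b/2) + 7*exp(-4*b/7)/24


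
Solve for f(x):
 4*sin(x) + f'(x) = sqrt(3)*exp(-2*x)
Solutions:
 f(x) = C1 + 4*cos(x) - sqrt(3)*exp(-2*x)/2


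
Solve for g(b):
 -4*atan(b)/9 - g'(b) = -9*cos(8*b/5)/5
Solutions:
 g(b) = C1 - 4*b*atan(b)/9 + 2*log(b^2 + 1)/9 + 9*sin(8*b/5)/8


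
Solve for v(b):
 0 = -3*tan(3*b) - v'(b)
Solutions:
 v(b) = C1 + log(cos(3*b))


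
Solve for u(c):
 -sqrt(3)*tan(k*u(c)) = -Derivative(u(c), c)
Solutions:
 u(c) = Piecewise((-asin(exp(C1*k + sqrt(3)*c*k))/k + pi/k, Ne(k, 0)), (nan, True))
 u(c) = Piecewise((asin(exp(C1*k + sqrt(3)*c*k))/k, Ne(k, 0)), (nan, True))


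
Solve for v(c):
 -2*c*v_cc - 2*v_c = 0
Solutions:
 v(c) = C1 + C2*log(c)


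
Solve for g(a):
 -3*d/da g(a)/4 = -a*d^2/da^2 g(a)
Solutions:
 g(a) = C1 + C2*a^(7/4)


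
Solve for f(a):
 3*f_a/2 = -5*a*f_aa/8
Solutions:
 f(a) = C1 + C2/a^(7/5)


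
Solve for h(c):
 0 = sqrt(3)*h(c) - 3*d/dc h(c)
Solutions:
 h(c) = C1*exp(sqrt(3)*c/3)


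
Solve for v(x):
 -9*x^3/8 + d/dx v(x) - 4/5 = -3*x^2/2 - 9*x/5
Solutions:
 v(x) = C1 + 9*x^4/32 - x^3/2 - 9*x^2/10 + 4*x/5


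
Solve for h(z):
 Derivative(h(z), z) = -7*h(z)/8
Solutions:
 h(z) = C1*exp(-7*z/8)


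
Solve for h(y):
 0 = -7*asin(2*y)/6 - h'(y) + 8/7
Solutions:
 h(y) = C1 - 7*y*asin(2*y)/6 + 8*y/7 - 7*sqrt(1 - 4*y^2)/12


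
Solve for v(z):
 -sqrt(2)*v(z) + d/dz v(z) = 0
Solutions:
 v(z) = C1*exp(sqrt(2)*z)


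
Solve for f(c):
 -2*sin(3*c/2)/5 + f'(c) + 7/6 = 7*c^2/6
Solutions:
 f(c) = C1 + 7*c^3/18 - 7*c/6 - 4*cos(3*c/2)/15


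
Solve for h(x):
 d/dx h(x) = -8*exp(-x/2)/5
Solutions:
 h(x) = C1 + 16*exp(-x/2)/5


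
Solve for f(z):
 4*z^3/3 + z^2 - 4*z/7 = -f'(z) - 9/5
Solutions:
 f(z) = C1 - z^4/3 - z^3/3 + 2*z^2/7 - 9*z/5


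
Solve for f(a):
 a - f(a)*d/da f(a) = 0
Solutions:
 f(a) = -sqrt(C1 + a^2)
 f(a) = sqrt(C1 + a^2)


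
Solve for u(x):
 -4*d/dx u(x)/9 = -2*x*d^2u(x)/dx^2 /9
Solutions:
 u(x) = C1 + C2*x^3


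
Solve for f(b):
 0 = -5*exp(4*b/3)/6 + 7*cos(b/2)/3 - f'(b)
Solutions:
 f(b) = C1 - 5*exp(4*b/3)/8 + 14*sin(b/2)/3


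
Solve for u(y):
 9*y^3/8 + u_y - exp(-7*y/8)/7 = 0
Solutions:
 u(y) = C1 - 9*y^4/32 - 8*exp(-7*y/8)/49


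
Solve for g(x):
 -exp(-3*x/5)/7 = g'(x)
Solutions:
 g(x) = C1 + 5*exp(-3*x/5)/21


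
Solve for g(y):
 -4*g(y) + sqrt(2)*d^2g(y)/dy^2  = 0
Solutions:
 g(y) = C1*exp(-2^(3/4)*y) + C2*exp(2^(3/4)*y)


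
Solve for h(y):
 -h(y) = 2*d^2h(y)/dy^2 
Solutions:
 h(y) = C1*sin(sqrt(2)*y/2) + C2*cos(sqrt(2)*y/2)


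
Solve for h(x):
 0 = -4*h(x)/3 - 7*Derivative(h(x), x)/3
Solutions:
 h(x) = C1*exp(-4*x/7)


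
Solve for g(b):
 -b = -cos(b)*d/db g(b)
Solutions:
 g(b) = C1 + Integral(b/cos(b), b)


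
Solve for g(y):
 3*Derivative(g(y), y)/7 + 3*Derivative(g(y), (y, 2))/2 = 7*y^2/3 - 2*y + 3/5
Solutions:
 g(y) = C1 + C2*exp(-2*y/7) + 49*y^3/27 - 385*y^2/18 + 13601*y/90


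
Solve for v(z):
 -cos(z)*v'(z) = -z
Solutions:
 v(z) = C1 + Integral(z/cos(z), z)


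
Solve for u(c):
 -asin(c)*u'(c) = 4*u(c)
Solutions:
 u(c) = C1*exp(-4*Integral(1/asin(c), c))


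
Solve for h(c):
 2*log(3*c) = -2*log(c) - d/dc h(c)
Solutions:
 h(c) = C1 - 4*c*log(c) - c*log(9) + 4*c


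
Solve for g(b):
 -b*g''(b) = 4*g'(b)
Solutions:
 g(b) = C1 + C2/b^3


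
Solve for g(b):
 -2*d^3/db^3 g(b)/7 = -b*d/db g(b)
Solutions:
 g(b) = C1 + Integral(C2*airyai(2^(2/3)*7^(1/3)*b/2) + C3*airybi(2^(2/3)*7^(1/3)*b/2), b)


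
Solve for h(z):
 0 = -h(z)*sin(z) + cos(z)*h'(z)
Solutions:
 h(z) = C1/cos(z)


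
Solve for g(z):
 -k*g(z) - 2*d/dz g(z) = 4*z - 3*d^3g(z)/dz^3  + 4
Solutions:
 g(z) = C1*exp(-2^(1/3)*z*(2^(1/3)*(-9*k + sqrt(81*k^2 - 32))^(1/3) + 4/(-9*k + sqrt(81*k^2 - 32))^(1/3))/6) + C2*exp(2^(1/3)*z*(2^(1/3)*(-9*k + sqrt(81*k^2 - 32))^(1/3) - 2^(1/3)*sqrt(3)*I*(-9*k + sqrt(81*k^2 - 32))^(1/3) - 16/((-1 + sqrt(3)*I)*(-9*k + sqrt(81*k^2 - 32))^(1/3)))/12) + C3*exp(2^(1/3)*z*(2^(1/3)*(-9*k + sqrt(81*k^2 - 32))^(1/3) + 2^(1/3)*sqrt(3)*I*(-9*k + sqrt(81*k^2 - 32))^(1/3) + 16/((1 + sqrt(3)*I)*(-9*k + sqrt(81*k^2 - 32))^(1/3)))/12) - 4*z/k - 4/k + 8/k^2


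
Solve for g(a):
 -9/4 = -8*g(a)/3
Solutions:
 g(a) = 27/32


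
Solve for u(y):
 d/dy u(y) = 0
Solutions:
 u(y) = C1


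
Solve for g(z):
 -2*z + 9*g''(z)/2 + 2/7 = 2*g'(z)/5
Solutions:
 g(z) = C1 + C2*exp(4*z/45) - 5*z^2/2 - 1555*z/28


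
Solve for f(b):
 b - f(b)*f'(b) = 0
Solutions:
 f(b) = -sqrt(C1 + b^2)
 f(b) = sqrt(C1 + b^2)


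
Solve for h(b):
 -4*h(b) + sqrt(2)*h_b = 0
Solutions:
 h(b) = C1*exp(2*sqrt(2)*b)


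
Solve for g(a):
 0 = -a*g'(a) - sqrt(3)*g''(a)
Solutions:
 g(a) = C1 + C2*erf(sqrt(2)*3^(3/4)*a/6)


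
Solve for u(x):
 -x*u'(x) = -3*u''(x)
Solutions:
 u(x) = C1 + C2*erfi(sqrt(6)*x/6)


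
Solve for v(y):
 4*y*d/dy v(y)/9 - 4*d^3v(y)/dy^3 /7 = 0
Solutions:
 v(y) = C1 + Integral(C2*airyai(21^(1/3)*y/3) + C3*airybi(21^(1/3)*y/3), y)


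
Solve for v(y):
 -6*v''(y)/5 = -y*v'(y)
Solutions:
 v(y) = C1 + C2*erfi(sqrt(15)*y/6)


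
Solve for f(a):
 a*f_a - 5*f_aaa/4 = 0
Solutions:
 f(a) = C1 + Integral(C2*airyai(10^(2/3)*a/5) + C3*airybi(10^(2/3)*a/5), a)


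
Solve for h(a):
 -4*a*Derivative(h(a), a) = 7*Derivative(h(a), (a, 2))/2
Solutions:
 h(a) = C1 + C2*erf(2*sqrt(7)*a/7)


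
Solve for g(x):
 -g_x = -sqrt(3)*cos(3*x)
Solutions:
 g(x) = C1 + sqrt(3)*sin(3*x)/3


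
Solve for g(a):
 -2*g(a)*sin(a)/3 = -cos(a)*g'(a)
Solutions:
 g(a) = C1/cos(a)^(2/3)


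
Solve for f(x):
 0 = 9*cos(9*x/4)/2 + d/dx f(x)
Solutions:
 f(x) = C1 - 2*sin(9*x/4)


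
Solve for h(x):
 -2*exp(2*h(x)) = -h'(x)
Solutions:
 h(x) = log(-sqrt(-1/(C1 + 2*x))) - log(2)/2
 h(x) = log(-1/(C1 + 2*x))/2 - log(2)/2


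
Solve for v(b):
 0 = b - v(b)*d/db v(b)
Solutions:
 v(b) = -sqrt(C1 + b^2)
 v(b) = sqrt(C1 + b^2)


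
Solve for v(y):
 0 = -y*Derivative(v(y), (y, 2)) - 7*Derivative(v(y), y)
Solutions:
 v(y) = C1 + C2/y^6


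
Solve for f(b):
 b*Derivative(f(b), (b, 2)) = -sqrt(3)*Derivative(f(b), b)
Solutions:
 f(b) = C1 + C2*b^(1 - sqrt(3))


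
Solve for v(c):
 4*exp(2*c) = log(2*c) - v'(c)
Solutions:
 v(c) = C1 + c*log(c) + c*(-1 + log(2)) - 2*exp(2*c)


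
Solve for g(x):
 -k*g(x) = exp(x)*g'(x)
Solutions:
 g(x) = C1*exp(k*exp(-x))


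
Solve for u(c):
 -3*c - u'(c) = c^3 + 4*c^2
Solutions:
 u(c) = C1 - c^4/4 - 4*c^3/3 - 3*c^2/2


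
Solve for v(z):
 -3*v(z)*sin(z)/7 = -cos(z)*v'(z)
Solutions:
 v(z) = C1/cos(z)^(3/7)


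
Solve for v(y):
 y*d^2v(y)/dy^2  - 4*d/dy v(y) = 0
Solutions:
 v(y) = C1 + C2*y^5


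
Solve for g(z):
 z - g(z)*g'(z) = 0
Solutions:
 g(z) = -sqrt(C1 + z^2)
 g(z) = sqrt(C1 + z^2)


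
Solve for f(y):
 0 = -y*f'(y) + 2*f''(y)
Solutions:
 f(y) = C1 + C2*erfi(y/2)


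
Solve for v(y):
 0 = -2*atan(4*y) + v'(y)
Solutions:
 v(y) = C1 + 2*y*atan(4*y) - log(16*y^2 + 1)/4


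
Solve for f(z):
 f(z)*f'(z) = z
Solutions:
 f(z) = -sqrt(C1 + z^2)
 f(z) = sqrt(C1 + z^2)


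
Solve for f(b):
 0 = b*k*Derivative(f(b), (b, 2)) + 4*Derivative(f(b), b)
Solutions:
 f(b) = C1 + b^(((re(k) - 4)*re(k) + im(k)^2)/(re(k)^2 + im(k)^2))*(C2*sin(4*log(b)*Abs(im(k))/(re(k)^2 + im(k)^2)) + C3*cos(4*log(b)*im(k)/(re(k)^2 + im(k)^2)))


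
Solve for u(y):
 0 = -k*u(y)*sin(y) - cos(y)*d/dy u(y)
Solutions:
 u(y) = C1*exp(k*log(cos(y)))


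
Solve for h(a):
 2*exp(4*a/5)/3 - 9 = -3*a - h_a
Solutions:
 h(a) = C1 - 3*a^2/2 + 9*a - 5*exp(4*a/5)/6


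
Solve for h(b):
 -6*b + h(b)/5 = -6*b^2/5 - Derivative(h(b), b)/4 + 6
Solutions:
 h(b) = C1*exp(-4*b/5) - 6*b^2 + 45*b - 105/4


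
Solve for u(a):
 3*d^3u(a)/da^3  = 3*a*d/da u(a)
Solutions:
 u(a) = C1 + Integral(C2*airyai(a) + C3*airybi(a), a)


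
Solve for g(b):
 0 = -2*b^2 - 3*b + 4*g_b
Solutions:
 g(b) = C1 + b^3/6 + 3*b^2/8


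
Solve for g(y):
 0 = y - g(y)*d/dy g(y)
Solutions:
 g(y) = -sqrt(C1 + y^2)
 g(y) = sqrt(C1 + y^2)


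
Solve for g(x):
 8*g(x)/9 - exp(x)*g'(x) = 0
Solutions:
 g(x) = C1*exp(-8*exp(-x)/9)


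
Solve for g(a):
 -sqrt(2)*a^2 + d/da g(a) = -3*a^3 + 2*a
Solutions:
 g(a) = C1 - 3*a^4/4 + sqrt(2)*a^3/3 + a^2


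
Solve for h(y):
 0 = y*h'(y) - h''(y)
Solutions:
 h(y) = C1 + C2*erfi(sqrt(2)*y/2)


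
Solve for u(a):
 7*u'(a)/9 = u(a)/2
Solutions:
 u(a) = C1*exp(9*a/14)


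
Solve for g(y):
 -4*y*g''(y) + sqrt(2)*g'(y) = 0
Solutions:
 g(y) = C1 + C2*y^(sqrt(2)/4 + 1)


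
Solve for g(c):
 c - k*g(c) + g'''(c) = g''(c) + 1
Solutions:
 g(c) = C1*exp(c*(-(-27*k/2 + sqrt((27*k + 2)^2 - 4)/2 - 1)^(1/3) + 1 - 1/(-27*k/2 + sqrt((27*k + 2)^2 - 4)/2 - 1)^(1/3))/3) + C2*exp(c*((-27*k/2 + sqrt((27*k + 2)^2 - 4)/2 - 1)^(1/3) - sqrt(3)*I*(-27*k/2 + sqrt((27*k + 2)^2 - 4)/2 - 1)^(1/3) + 2 - 4/((-1 + sqrt(3)*I)*(-27*k/2 + sqrt((27*k + 2)^2 - 4)/2 - 1)^(1/3)))/6) + C3*exp(c*((-27*k/2 + sqrt((27*k + 2)^2 - 4)/2 - 1)^(1/3) + sqrt(3)*I*(-27*k/2 + sqrt((27*k + 2)^2 - 4)/2 - 1)^(1/3) + 2 + 4/((1 + sqrt(3)*I)*(-27*k/2 + sqrt((27*k + 2)^2 - 4)/2 - 1)^(1/3)))/6) + c/k - 1/k


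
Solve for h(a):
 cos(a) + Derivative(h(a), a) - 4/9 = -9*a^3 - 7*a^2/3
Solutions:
 h(a) = C1 - 9*a^4/4 - 7*a^3/9 + 4*a/9 - sin(a)


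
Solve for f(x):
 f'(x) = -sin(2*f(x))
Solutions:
 f(x) = pi - acos((-C1 - exp(4*x))/(C1 - exp(4*x)))/2
 f(x) = acos((-C1 - exp(4*x))/(C1 - exp(4*x)))/2


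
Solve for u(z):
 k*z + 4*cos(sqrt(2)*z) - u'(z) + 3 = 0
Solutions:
 u(z) = C1 + k*z^2/2 + 3*z + 2*sqrt(2)*sin(sqrt(2)*z)


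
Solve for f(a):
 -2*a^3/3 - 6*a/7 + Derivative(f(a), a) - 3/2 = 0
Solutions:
 f(a) = C1 + a^4/6 + 3*a^2/7 + 3*a/2


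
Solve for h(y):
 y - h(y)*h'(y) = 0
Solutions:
 h(y) = -sqrt(C1 + y^2)
 h(y) = sqrt(C1 + y^2)


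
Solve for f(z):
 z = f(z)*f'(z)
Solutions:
 f(z) = -sqrt(C1 + z^2)
 f(z) = sqrt(C1 + z^2)


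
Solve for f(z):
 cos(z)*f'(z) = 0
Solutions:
 f(z) = C1


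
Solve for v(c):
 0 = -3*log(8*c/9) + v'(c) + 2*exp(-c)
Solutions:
 v(c) = C1 + 3*c*log(c) + 3*c*(-2*log(3) - 1 + 3*log(2)) + 2*exp(-c)


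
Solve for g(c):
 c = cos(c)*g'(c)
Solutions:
 g(c) = C1 + Integral(c/cos(c), c)


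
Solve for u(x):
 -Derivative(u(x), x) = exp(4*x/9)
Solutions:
 u(x) = C1 - 9*exp(4*x/9)/4


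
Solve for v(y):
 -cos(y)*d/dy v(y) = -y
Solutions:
 v(y) = C1 + Integral(y/cos(y), y)


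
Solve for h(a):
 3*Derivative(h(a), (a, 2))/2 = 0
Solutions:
 h(a) = C1 + C2*a


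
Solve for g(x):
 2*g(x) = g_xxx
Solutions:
 g(x) = C3*exp(2^(1/3)*x) + (C1*sin(2^(1/3)*sqrt(3)*x/2) + C2*cos(2^(1/3)*sqrt(3)*x/2))*exp(-2^(1/3)*x/2)


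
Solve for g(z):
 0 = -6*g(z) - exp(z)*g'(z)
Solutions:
 g(z) = C1*exp(6*exp(-z))


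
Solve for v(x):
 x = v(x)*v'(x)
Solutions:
 v(x) = -sqrt(C1 + x^2)
 v(x) = sqrt(C1 + x^2)


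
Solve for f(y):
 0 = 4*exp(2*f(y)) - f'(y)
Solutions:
 f(y) = log(-sqrt(-1/(C1 + 4*y))) - log(2)/2
 f(y) = log(-1/(C1 + 4*y))/2 - log(2)/2


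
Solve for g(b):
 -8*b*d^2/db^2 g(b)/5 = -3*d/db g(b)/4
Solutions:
 g(b) = C1 + C2*b^(47/32)


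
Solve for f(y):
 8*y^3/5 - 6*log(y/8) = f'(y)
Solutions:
 f(y) = C1 + 2*y^4/5 - 6*y*log(y) + 6*y + y*log(262144)


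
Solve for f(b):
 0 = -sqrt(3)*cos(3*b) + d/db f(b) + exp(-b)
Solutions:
 f(b) = C1 + sqrt(3)*sin(3*b)/3 + exp(-b)


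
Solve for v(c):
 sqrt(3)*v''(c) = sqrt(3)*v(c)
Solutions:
 v(c) = C1*exp(-c) + C2*exp(c)


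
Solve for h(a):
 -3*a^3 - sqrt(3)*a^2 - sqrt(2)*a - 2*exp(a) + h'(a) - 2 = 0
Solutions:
 h(a) = C1 + 3*a^4/4 + sqrt(3)*a^3/3 + sqrt(2)*a^2/2 + 2*a + 2*exp(a)


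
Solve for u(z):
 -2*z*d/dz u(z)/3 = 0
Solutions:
 u(z) = C1


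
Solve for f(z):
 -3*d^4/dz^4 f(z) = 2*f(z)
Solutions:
 f(z) = (C1*sin(6^(3/4)*z/6) + C2*cos(6^(3/4)*z/6))*exp(-6^(3/4)*z/6) + (C3*sin(6^(3/4)*z/6) + C4*cos(6^(3/4)*z/6))*exp(6^(3/4)*z/6)


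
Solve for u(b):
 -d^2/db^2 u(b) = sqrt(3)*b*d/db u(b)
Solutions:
 u(b) = C1 + C2*erf(sqrt(2)*3^(1/4)*b/2)


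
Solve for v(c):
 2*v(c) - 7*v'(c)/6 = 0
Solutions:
 v(c) = C1*exp(12*c/7)


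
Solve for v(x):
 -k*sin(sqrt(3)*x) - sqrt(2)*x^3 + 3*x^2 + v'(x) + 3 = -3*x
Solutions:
 v(x) = C1 - sqrt(3)*k*cos(sqrt(3)*x)/3 + sqrt(2)*x^4/4 - x^3 - 3*x^2/2 - 3*x


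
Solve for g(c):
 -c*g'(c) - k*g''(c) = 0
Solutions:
 g(c) = C1 + C2*sqrt(k)*erf(sqrt(2)*c*sqrt(1/k)/2)


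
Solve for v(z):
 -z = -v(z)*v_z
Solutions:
 v(z) = -sqrt(C1 + z^2)
 v(z) = sqrt(C1 + z^2)


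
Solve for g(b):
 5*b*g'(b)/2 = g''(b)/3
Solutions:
 g(b) = C1 + C2*erfi(sqrt(15)*b/2)


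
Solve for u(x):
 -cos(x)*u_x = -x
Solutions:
 u(x) = C1 + Integral(x/cos(x), x)


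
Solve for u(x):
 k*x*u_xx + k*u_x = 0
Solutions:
 u(x) = C1 + C2*log(x)


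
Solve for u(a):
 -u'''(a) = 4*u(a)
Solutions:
 u(a) = C3*exp(-2^(2/3)*a) + (C1*sin(2^(2/3)*sqrt(3)*a/2) + C2*cos(2^(2/3)*sqrt(3)*a/2))*exp(2^(2/3)*a/2)


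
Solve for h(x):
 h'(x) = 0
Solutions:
 h(x) = C1


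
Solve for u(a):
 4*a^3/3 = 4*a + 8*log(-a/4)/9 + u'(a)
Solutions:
 u(a) = C1 + a^4/3 - 2*a^2 - 8*a*log(-a)/9 + 8*a*(1 + 2*log(2))/9


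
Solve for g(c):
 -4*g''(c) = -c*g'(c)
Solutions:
 g(c) = C1 + C2*erfi(sqrt(2)*c/4)


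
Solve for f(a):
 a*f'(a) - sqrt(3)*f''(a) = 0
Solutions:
 f(a) = C1 + C2*erfi(sqrt(2)*3^(3/4)*a/6)


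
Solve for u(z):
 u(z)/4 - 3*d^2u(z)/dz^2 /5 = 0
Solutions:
 u(z) = C1*exp(-sqrt(15)*z/6) + C2*exp(sqrt(15)*z/6)


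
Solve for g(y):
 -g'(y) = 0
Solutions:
 g(y) = C1


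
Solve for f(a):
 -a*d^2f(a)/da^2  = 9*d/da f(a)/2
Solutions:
 f(a) = C1 + C2/a^(7/2)


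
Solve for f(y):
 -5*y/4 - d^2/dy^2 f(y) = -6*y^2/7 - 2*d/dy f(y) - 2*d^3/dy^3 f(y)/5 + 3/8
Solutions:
 f(y) = C1 - y^3/7 + 11*y^2/112 + 16*y/35 + (C2*sin(sqrt(55)*y/4) + C3*cos(sqrt(55)*y/4))*exp(5*y/4)


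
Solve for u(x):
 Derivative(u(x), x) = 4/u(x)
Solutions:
 u(x) = -sqrt(C1 + 8*x)
 u(x) = sqrt(C1 + 8*x)


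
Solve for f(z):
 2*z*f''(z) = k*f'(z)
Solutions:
 f(z) = C1 + z^(re(k)/2 + 1)*(C2*sin(log(z)*Abs(im(k))/2) + C3*cos(log(z)*im(k)/2))


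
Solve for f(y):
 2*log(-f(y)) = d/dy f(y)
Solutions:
 -li(-f(y)) = C1 + 2*y


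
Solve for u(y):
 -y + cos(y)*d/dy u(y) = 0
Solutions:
 u(y) = C1 + Integral(y/cos(y), y)


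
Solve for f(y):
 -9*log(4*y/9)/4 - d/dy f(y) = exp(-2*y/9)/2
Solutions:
 f(y) = C1 - 9*y*log(y)/4 + 9*y*(-2*log(2) + 1 + 2*log(3))/4 + 9*exp(-2*y/9)/4


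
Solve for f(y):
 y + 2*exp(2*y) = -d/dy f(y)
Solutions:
 f(y) = C1 - y^2/2 - exp(2*y)


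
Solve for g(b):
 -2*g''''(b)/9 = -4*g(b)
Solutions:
 g(b) = C1*exp(-2^(1/4)*sqrt(3)*b) + C2*exp(2^(1/4)*sqrt(3)*b) + C3*sin(2^(1/4)*sqrt(3)*b) + C4*cos(2^(1/4)*sqrt(3)*b)


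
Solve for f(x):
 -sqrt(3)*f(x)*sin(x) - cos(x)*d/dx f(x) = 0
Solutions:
 f(x) = C1*cos(x)^(sqrt(3))


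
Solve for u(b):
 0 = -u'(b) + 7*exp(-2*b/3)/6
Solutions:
 u(b) = C1 - 7*exp(-2*b/3)/4


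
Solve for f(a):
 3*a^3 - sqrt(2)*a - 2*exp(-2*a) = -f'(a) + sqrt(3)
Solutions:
 f(a) = C1 - 3*a^4/4 + sqrt(2)*a^2/2 + sqrt(3)*a - exp(-2*a)


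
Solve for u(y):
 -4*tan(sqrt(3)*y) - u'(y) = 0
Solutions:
 u(y) = C1 + 4*sqrt(3)*log(cos(sqrt(3)*y))/3


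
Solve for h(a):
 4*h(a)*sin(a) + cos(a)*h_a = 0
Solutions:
 h(a) = C1*cos(a)^4


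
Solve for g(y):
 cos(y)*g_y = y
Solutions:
 g(y) = C1 + Integral(y/cos(y), y)


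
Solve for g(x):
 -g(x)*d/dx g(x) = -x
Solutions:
 g(x) = -sqrt(C1 + x^2)
 g(x) = sqrt(C1 + x^2)


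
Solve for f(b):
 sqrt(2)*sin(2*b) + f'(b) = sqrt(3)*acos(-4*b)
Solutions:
 f(b) = C1 + sqrt(3)*(b*acos(-4*b) + sqrt(1 - 16*b^2)/4) + sqrt(2)*cos(2*b)/2


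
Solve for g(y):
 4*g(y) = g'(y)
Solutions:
 g(y) = C1*exp(4*y)


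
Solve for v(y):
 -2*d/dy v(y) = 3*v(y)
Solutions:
 v(y) = C1*exp(-3*y/2)


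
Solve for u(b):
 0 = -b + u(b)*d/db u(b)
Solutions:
 u(b) = -sqrt(C1 + b^2)
 u(b) = sqrt(C1 + b^2)


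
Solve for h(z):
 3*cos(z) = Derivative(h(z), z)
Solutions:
 h(z) = C1 + 3*sin(z)


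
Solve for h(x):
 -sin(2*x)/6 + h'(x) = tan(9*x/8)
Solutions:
 h(x) = C1 - 8*log(cos(9*x/8))/9 - cos(2*x)/12


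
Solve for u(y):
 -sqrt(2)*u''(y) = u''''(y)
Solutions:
 u(y) = C1 + C2*y + C3*sin(2^(1/4)*y) + C4*cos(2^(1/4)*y)


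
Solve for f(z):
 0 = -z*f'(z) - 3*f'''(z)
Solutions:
 f(z) = C1 + Integral(C2*airyai(-3^(2/3)*z/3) + C3*airybi(-3^(2/3)*z/3), z)


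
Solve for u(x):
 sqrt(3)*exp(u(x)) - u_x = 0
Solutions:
 u(x) = log(-1/(C1 + sqrt(3)*x))


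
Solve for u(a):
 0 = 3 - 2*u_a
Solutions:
 u(a) = C1 + 3*a/2


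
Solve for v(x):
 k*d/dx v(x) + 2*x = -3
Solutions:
 v(x) = C1 - x^2/k - 3*x/k


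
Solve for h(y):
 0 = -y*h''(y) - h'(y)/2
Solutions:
 h(y) = C1 + C2*sqrt(y)


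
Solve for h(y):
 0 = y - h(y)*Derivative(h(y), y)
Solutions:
 h(y) = -sqrt(C1 + y^2)
 h(y) = sqrt(C1 + y^2)


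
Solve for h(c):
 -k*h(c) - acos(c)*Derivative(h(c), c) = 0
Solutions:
 h(c) = C1*exp(-k*Integral(1/acos(c), c))


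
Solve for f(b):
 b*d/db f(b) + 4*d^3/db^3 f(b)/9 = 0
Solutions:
 f(b) = C1 + Integral(C2*airyai(-2^(1/3)*3^(2/3)*b/2) + C3*airybi(-2^(1/3)*3^(2/3)*b/2), b)


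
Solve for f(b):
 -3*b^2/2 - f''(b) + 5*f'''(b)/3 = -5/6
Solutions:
 f(b) = C1 + C2*b + C3*exp(3*b/5) - b^4/8 - 5*b^3/6 - 15*b^2/4


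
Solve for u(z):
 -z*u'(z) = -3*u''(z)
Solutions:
 u(z) = C1 + C2*erfi(sqrt(6)*z/6)


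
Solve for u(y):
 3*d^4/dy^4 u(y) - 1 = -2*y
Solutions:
 u(y) = C1 + C2*y + C3*y^2 + C4*y^3 - y^5/180 + y^4/72


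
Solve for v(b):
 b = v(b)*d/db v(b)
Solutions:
 v(b) = -sqrt(C1 + b^2)
 v(b) = sqrt(C1 + b^2)


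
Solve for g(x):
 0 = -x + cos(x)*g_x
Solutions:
 g(x) = C1 + Integral(x/cos(x), x)


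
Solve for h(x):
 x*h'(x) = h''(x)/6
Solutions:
 h(x) = C1 + C2*erfi(sqrt(3)*x)


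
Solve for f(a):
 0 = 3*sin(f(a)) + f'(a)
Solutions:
 f(a) = -acos((-C1 - exp(6*a))/(C1 - exp(6*a))) + 2*pi
 f(a) = acos((-C1 - exp(6*a))/(C1 - exp(6*a)))


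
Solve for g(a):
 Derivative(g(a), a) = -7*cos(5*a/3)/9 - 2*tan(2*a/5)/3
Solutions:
 g(a) = C1 + 5*log(cos(2*a/5))/3 - 7*sin(5*a/3)/15


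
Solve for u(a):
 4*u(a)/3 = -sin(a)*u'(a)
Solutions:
 u(a) = C1*(cos(a) + 1)^(2/3)/(cos(a) - 1)^(2/3)


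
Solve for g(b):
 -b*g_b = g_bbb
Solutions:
 g(b) = C1 + Integral(C2*airyai(-b) + C3*airybi(-b), b)


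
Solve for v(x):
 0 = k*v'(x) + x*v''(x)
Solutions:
 v(x) = C1 + x^(1 - re(k))*(C2*sin(log(x)*Abs(im(k))) + C3*cos(log(x)*im(k)))


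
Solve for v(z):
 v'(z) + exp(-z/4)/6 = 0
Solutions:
 v(z) = C1 + 2*exp(-z/4)/3


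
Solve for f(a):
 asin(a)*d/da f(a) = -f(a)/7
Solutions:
 f(a) = C1*exp(-Integral(1/asin(a), a)/7)


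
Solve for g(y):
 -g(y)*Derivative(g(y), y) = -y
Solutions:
 g(y) = -sqrt(C1 + y^2)
 g(y) = sqrt(C1 + y^2)


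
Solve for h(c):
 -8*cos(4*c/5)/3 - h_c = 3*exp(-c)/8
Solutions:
 h(c) = C1 - 10*sin(4*c/5)/3 + 3*exp(-c)/8


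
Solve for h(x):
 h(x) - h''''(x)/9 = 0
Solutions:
 h(x) = C1*exp(-sqrt(3)*x) + C2*exp(sqrt(3)*x) + C3*sin(sqrt(3)*x) + C4*cos(sqrt(3)*x)


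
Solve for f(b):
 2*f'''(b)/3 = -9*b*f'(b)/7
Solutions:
 f(b) = C1 + Integral(C2*airyai(-3*14^(2/3)*b/14) + C3*airybi(-3*14^(2/3)*b/14), b)


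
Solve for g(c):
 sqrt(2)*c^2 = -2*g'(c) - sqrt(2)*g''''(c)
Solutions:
 g(c) = C1 + C4*exp(-2^(1/6)*c) - sqrt(2)*c^3/6 + (C2*sin(2^(1/6)*sqrt(3)*c/2) + C3*cos(2^(1/6)*sqrt(3)*c/2))*exp(2^(1/6)*c/2)


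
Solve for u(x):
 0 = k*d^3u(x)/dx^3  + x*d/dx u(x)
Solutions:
 u(x) = C1 + Integral(C2*airyai(x*(-1/k)^(1/3)) + C3*airybi(x*(-1/k)^(1/3)), x)


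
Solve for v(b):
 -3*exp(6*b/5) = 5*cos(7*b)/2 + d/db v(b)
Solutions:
 v(b) = C1 - 5*exp(6*b/5)/2 - 5*sin(7*b)/14


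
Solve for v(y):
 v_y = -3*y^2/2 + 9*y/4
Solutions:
 v(y) = C1 - y^3/2 + 9*y^2/8


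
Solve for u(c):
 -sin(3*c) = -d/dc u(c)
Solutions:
 u(c) = C1 - cos(3*c)/3


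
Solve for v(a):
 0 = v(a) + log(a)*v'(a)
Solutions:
 v(a) = C1*exp(-li(a))


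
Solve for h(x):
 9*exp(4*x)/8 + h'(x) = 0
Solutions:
 h(x) = C1 - 9*exp(4*x)/32


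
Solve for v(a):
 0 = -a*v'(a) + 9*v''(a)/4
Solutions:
 v(a) = C1 + C2*erfi(sqrt(2)*a/3)


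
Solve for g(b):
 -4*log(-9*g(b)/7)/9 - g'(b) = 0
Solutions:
 9*Integral(1/(log(-_y) - log(7) + 2*log(3)), (_y, g(b)))/4 = C1 - b


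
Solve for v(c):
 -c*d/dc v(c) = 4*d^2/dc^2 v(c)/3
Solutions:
 v(c) = C1 + C2*erf(sqrt(6)*c/4)


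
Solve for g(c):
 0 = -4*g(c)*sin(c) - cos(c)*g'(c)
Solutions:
 g(c) = C1*cos(c)^4


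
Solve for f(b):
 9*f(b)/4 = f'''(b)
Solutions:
 f(b) = C3*exp(2^(1/3)*3^(2/3)*b/2) + (C1*sin(3*2^(1/3)*3^(1/6)*b/4) + C2*cos(3*2^(1/3)*3^(1/6)*b/4))*exp(-2^(1/3)*3^(2/3)*b/4)


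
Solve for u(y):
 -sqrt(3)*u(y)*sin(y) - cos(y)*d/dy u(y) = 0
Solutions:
 u(y) = C1*cos(y)^(sqrt(3))


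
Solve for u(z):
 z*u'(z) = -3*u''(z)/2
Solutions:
 u(z) = C1 + C2*erf(sqrt(3)*z/3)


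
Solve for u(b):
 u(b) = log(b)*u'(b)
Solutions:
 u(b) = C1*exp(li(b))


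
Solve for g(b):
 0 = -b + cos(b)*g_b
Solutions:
 g(b) = C1 + Integral(b/cos(b), b)


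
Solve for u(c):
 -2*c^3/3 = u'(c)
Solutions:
 u(c) = C1 - c^4/6


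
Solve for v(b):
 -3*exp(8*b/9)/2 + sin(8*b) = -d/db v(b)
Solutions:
 v(b) = C1 + 27*exp(8*b/9)/16 + cos(8*b)/8


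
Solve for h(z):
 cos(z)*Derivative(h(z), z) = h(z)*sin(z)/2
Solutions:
 h(z) = C1/sqrt(cos(z))


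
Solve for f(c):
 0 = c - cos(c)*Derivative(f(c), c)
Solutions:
 f(c) = C1 + Integral(c/cos(c), c)


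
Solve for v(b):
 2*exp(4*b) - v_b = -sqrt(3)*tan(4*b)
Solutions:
 v(b) = C1 + exp(4*b)/2 - sqrt(3)*log(cos(4*b))/4


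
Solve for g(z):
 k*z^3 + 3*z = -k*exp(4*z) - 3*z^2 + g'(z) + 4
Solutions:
 g(z) = C1 + k*z^4/4 + k*exp(4*z)/4 + z^3 + 3*z^2/2 - 4*z


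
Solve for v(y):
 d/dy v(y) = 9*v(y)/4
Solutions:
 v(y) = C1*exp(9*y/4)
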